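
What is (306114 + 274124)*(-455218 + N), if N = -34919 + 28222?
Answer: -268020635770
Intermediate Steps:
N = -6697
(306114 + 274124)*(-455218 + N) = (306114 + 274124)*(-455218 - 6697) = 580238*(-461915) = -268020635770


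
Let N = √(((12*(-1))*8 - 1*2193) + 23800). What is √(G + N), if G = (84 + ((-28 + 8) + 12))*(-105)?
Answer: √(-7980 + 7*√439) ≈ 88.506*I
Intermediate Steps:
G = -7980 (G = (84 + (-20 + 12))*(-105) = (84 - 8)*(-105) = 76*(-105) = -7980)
N = 7*√439 (N = √((-12*8 - 2193) + 23800) = √((-96 - 2193) + 23800) = √(-2289 + 23800) = √21511 = 7*√439 ≈ 146.67)
√(G + N) = √(-7980 + 7*√439)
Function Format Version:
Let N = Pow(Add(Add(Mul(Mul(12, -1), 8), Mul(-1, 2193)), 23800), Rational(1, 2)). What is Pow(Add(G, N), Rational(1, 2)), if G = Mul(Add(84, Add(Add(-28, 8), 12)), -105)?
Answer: Pow(Add(-7980, Mul(7, Pow(439, Rational(1, 2)))), Rational(1, 2)) ≈ Mul(88.506, I)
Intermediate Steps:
G = -7980 (G = Mul(Add(84, Add(-20, 12)), -105) = Mul(Add(84, -8), -105) = Mul(76, -105) = -7980)
N = Mul(7, Pow(439, Rational(1, 2))) (N = Pow(Add(Add(Mul(-12, 8), -2193), 23800), Rational(1, 2)) = Pow(Add(Add(-96, -2193), 23800), Rational(1, 2)) = Pow(Add(-2289, 23800), Rational(1, 2)) = Pow(21511, Rational(1, 2)) = Mul(7, Pow(439, Rational(1, 2))) ≈ 146.67)
Pow(Add(G, N), Rational(1, 2)) = Pow(Add(-7980, Mul(7, Pow(439, Rational(1, 2)))), Rational(1, 2))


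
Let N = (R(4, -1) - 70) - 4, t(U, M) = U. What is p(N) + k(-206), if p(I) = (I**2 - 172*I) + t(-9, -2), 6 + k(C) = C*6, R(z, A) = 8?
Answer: 14457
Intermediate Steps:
k(C) = -6 + 6*C (k(C) = -6 + C*6 = -6 + 6*C)
N = -66 (N = (8 - 70) - 4 = -62 - 4 = -66)
p(I) = -9 + I**2 - 172*I (p(I) = (I**2 - 172*I) - 9 = -9 + I**2 - 172*I)
p(N) + k(-206) = (-9 + (-66)**2 - 172*(-66)) + (-6 + 6*(-206)) = (-9 + 4356 + 11352) + (-6 - 1236) = 15699 - 1242 = 14457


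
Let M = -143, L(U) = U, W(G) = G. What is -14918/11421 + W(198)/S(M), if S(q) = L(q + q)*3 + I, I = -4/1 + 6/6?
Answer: -5035252/3277827 ≈ -1.5362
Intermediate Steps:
I = -3 (I = -4*1 + 6*(⅙) = -4 + 1 = -3)
S(q) = -3 + 6*q (S(q) = (q + q)*3 - 3 = (2*q)*3 - 3 = 6*q - 3 = -3 + 6*q)
-14918/11421 + W(198)/S(M) = -14918/11421 + 198/(-3 + 6*(-143)) = -14918*1/11421 + 198/(-3 - 858) = -14918/11421 + 198/(-861) = -14918/11421 + 198*(-1/861) = -14918/11421 - 66/287 = -5035252/3277827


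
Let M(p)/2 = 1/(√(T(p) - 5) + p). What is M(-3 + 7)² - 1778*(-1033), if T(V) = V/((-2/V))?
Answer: 2*(-2755013*I + 7346696*√13)/(-3*I + 8*√13) ≈ 1.8367e+6 - 0.13715*I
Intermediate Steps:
T(V) = -V²/2 (T(V) = V*(-V/2) = -V²/2)
M(p) = 2/(p + √(-5 - p²/2)) (M(p) = 2/(√(-p²/2 - 5) + p) = 2/(√(-5 - p²/2) + p) = 2/(p + √(-5 - p²/2)))
M(-3 + 7)² - 1778*(-1033) = (4/(2*(-3 + 7) + √2*√(-10 - (-3 + 7)²)))² - 1778*(-1033) = (4/(2*4 + √2*√(-10 - 1*4²)))² + 1836674 = (4/(8 + √2*√(-10 - 1*16)))² + 1836674 = (4/(8 + √2*√(-10 - 16)))² + 1836674 = (4/(8 + √2*√(-26)))² + 1836674 = (4/(8 + √2*(I*√26)))² + 1836674 = (4/(8 + 2*I*√13))² + 1836674 = 16/(8 + 2*I*√13)² + 1836674 = 1836674 + 16/(8 + 2*I*√13)²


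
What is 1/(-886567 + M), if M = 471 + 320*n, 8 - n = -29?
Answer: -1/874256 ≈ -1.1438e-6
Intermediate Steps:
n = 37 (n = 8 - 1*(-29) = 8 + 29 = 37)
M = 12311 (M = 471 + 320*37 = 471 + 11840 = 12311)
1/(-886567 + M) = 1/(-886567 + 12311) = 1/(-874256) = -1/874256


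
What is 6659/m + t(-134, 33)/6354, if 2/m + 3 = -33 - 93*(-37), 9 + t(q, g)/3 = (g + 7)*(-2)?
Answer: 12005827358/1059 ≈ 1.1337e+7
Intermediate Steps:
t(q, g) = -69 - 6*g (t(q, g) = -27 + 3*((g + 7)*(-2)) = -27 + 3*((7 + g)*(-2)) = -27 + 3*(-14 - 2*g) = -27 + (-42 - 6*g) = -69 - 6*g)
m = 2/3405 (m = 2/(-3 + (-33 - 93*(-37))) = 2/(-3 + (-33 + 3441)) = 2/(-3 + 3408) = 2/3405 ≈ 0.00058737)
6659/m + t(-134, 33)/6354 = 6659/(2/3405) + (-69 - 6*33)/6354 = 6659*(3405/2) + (-69 - 198)*(1/6354) = 22673895/2 - 267*1/6354 = 22673895/2 - 89/2118 = 12005827358/1059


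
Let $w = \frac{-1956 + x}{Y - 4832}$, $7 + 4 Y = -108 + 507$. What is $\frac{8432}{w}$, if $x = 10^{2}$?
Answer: $\frac{1247409}{58} \approx 21507.0$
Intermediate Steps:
$x = 100$
$Y = 98$ ($Y = - \frac{7}{4} + \frac{-108 + 507}{4} = - \frac{7}{4} + \frac{1}{4} \cdot 399 = - \frac{7}{4} + \frac{399}{4} = 98$)
$w = \frac{928}{2367}$ ($w = \frac{-1956 + 100}{98 - 4832} = - \frac{1856}{-4734} = \left(-1856\right) \left(- \frac{1}{4734}\right) = \frac{928}{2367} \approx 0.39206$)
$\frac{8432}{w} = \frac{8432}{\frac{928}{2367}} = 8432 \cdot \frac{2367}{928} = \frac{1247409}{58}$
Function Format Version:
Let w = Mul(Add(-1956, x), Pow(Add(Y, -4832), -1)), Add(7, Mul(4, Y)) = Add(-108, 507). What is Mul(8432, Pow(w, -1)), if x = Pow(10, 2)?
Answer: Rational(1247409, 58) ≈ 21507.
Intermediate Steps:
x = 100
Y = 98 (Y = Add(Rational(-7, 4), Mul(Rational(1, 4), Add(-108, 507))) = Add(Rational(-7, 4), Mul(Rational(1, 4), 399)) = Add(Rational(-7, 4), Rational(399, 4)) = 98)
w = Rational(928, 2367) (w = Mul(Add(-1956, 100), Pow(Add(98, -4832), -1)) = Mul(-1856, Pow(-4734, -1)) = Mul(-1856, Rational(-1, 4734)) = Rational(928, 2367) ≈ 0.39206)
Mul(8432, Pow(w, -1)) = Mul(8432, Pow(Rational(928, 2367), -1)) = Mul(8432, Rational(2367, 928)) = Rational(1247409, 58)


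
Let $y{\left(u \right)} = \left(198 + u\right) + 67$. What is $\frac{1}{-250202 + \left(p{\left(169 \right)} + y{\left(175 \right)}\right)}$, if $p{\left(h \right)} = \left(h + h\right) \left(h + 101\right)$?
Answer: $- \frac{1}{158502} \approx -6.3091 \cdot 10^{-6}$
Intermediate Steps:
$y{\left(u \right)} = 265 + u$
$p{\left(h \right)} = 2 h \left(101 + h\right)$
$\frac{1}{-250202 + \left(p{\left(169 \right)} + y{\left(175 \right)}\right)} = \frac{1}{-250202 + \left(2 \cdot 169 \left(101 + 169\right) + \left(265 + 175\right)\right)} = \frac{1}{-250202 + \left(2 \cdot 169 \cdot 270 + 440\right)} = \frac{1}{-250202 + \left(91260 + 440\right)} = \frac{1}{-250202 + 91700} = \frac{1}{-158502} = - \frac{1}{158502}$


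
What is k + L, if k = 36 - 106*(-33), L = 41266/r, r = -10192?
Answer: 17988631/5096 ≈ 3529.9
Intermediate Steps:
L = -20633/5096 (L = 41266/(-10192) = 41266*(-1/10192) = -20633/5096 ≈ -4.0489)
k = 3534 (k = 36 + 3498 = 3534)
k + L = 3534 - 20633/5096 = 17988631/5096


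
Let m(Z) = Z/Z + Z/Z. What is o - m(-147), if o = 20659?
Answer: 20657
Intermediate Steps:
m(Z) = 2 (m(Z) = 1 + 1 = 2)
o - m(-147) = 20659 - 1*2 = 20659 - 2 = 20657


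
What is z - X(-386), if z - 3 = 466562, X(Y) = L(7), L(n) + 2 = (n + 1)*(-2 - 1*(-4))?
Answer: 466551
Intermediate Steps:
L(n) = 2*n (L(n) = -2 + (n + 1)*(-2 - 1*(-4)) = -2 + (1 + n)*(-2 + 4) = -2 + (1 + n)*2 = -2 + (2 + 2*n) = 2*n)
X(Y) = 14 (X(Y) = 2*7 = 14)
z = 466565 (z = 3 + 466562 = 466565)
z - X(-386) = 466565 - 1*14 = 466565 - 14 = 466551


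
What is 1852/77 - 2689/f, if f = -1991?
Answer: 32185/1267 ≈ 25.403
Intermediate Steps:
1852/77 - 2689/f = 1852/77 - 2689/(-1991) = 1852*(1/77) - 2689*(-1/1991) = 1852/77 + 2689/1991 = 32185/1267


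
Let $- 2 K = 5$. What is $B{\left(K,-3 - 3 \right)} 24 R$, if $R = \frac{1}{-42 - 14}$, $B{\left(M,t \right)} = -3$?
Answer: $\frac{9}{7} \approx 1.2857$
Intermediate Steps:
$K = - \frac{5}{2}$ ($K = \left(- \frac{1}{2}\right) 5 = - \frac{5}{2} \approx -2.5$)
$R = - \frac{1}{56}$ ($R = \frac{1}{-56} = - \frac{1}{56} \approx -0.017857$)
$B{\left(K,-3 - 3 \right)} 24 R = \left(-3\right) 24 \left(- \frac{1}{56}\right) = \left(-72\right) \left(- \frac{1}{56}\right) = \frac{9}{7}$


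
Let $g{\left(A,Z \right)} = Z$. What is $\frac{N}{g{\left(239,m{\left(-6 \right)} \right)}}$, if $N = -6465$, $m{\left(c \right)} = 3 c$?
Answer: $\frac{2155}{6} \approx 359.17$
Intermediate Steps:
$\frac{N}{g{\left(239,m{\left(-6 \right)} \right)}} = - \frac{6465}{3 \left(-6\right)} = - \frac{6465}{-18} = \left(-6465\right) \left(- \frac{1}{18}\right) = \frac{2155}{6}$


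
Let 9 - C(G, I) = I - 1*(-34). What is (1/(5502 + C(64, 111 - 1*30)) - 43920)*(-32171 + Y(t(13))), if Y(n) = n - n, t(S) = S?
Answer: 7624279894549/5396 ≈ 1.4130e+9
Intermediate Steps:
C(G, I) = -25 - I (C(G, I) = 9 - (I - 1*(-34)) = 9 - (I + 34) = 9 - (34 + I) = 9 + (-34 - I) = -25 - I)
Y(n) = 0
(1/(5502 + C(64, 111 - 1*30)) - 43920)*(-32171 + Y(t(13))) = (1/(5502 + (-25 - (111 - 1*30))) - 43920)*(-32171 + 0) = (1/(5502 + (-25 - (111 - 30))) - 43920)*(-32171) = (1/(5502 + (-25 - 1*81)) - 43920)*(-32171) = (1/(5502 + (-25 - 81)) - 43920)*(-32171) = (1/(5502 - 106) - 43920)*(-32171) = (1/5396 - 43920)*(-32171) = -236992319/5396*(-32171) = 7624279894549/5396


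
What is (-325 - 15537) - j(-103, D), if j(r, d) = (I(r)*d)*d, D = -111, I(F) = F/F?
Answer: -28183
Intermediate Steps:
I(F) = 1
j(r, d) = d² (j(r, d) = (1*d)*d = d*d = d²)
(-325 - 15537) - j(-103, D) = (-325 - 15537) - 1*(-111)² = -15862 - 1*12321 = -15862 - 12321 = -28183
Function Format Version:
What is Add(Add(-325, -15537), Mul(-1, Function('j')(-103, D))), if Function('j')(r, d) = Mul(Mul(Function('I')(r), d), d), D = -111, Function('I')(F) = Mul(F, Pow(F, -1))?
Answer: -28183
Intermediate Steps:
Function('I')(F) = 1
Function('j')(r, d) = Pow(d, 2) (Function('j')(r, d) = Mul(Mul(1, d), d) = Mul(d, d) = Pow(d, 2))
Add(Add(-325, -15537), Mul(-1, Function('j')(-103, D))) = Add(Add(-325, -15537), Mul(-1, Pow(-111, 2))) = Add(-15862, Mul(-1, 12321)) = Add(-15862, -12321) = -28183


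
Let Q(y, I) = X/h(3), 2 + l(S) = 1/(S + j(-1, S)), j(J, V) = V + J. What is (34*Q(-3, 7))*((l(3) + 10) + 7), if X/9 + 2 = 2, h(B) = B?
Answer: 0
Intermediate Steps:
j(J, V) = J + V
X = 0 (X = -18 + 9*2 = -18 + 18 = 0)
l(S) = -2 + 1/(-1 + 2*S) (l(S) = -2 + 1/(S + (-1 + S)) = -2 + 1/(-1 + 2*S))
Q(y, I) = 0 (Q(y, I) = 0/3 = 0*(1/3) = 0)
(34*Q(-3, 7))*((l(3) + 10) + 7) = (34*0)*(((3 - 4*3)/(-1 + 2*3) + 10) + 7) = 0*(((3 - 12)/(-1 + 6) + 10) + 7) = 0*((-9/5 + 10) + 7) = 0*(41/5 + 7) = 0*(76/5) = 0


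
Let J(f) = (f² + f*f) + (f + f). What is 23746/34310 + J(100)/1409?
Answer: 363260057/24171395 ≈ 15.029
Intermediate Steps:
J(f) = 2*f + 2*f² (J(f) = (f² + f²) + 2*f = 2*f² + 2*f = 2*f + 2*f²)
23746/34310 + J(100)/1409 = 23746/34310 + (2*100*(1 + 100))/1409 = 23746*(1/34310) + (2*100*101)*(1/1409) = 11873/17155 + 20200*(1/1409) = 11873/17155 + 20200/1409 = 363260057/24171395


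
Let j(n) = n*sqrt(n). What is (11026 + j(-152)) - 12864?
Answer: -1838 - 304*I*sqrt(38) ≈ -1838.0 - 1874.0*I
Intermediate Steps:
j(n) = n**(3/2)
(11026 + j(-152)) - 12864 = (11026 + (-152)**(3/2)) - 12864 = (11026 - 304*I*sqrt(38)) - 12864 = -1838 - 304*I*sqrt(38)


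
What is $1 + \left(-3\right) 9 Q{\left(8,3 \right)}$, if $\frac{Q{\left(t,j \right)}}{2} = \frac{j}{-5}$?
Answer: $\frac{167}{5} \approx 33.4$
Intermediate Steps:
$Q{\left(t,j \right)} = - \frac{2 j}{5}$ ($Q{\left(t,j \right)} = 2 \frac{j}{-5} = 2 j \left(- \frac{1}{5}\right) = 2 \left(- \frac{j}{5}\right) = - \frac{2 j}{5}$)
$1 + \left(-3\right) 9 Q{\left(8,3 \right)} = 1 + \left(-3\right) 9 \left(\left(- \frac{2}{5}\right) 3\right) = 1 - - \frac{162}{5} = 1 + \frac{162}{5} = \frac{167}{5}$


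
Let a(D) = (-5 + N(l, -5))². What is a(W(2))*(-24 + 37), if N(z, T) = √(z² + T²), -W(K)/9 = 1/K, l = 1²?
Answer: 663 - 130*√26 ≈ 0.12746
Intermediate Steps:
l = 1
W(K) = -9/K
N(z, T) = √(T² + z²)
a(D) = (-5 + √26)² (a(D) = (-5 + √((-5)² + 1²))² = (-5 + √(25 + 1))² = (-5 + √26)²)
a(W(2))*(-24 + 37) = (5 - √26)²*(-24 + 37) = (5 - √26)²*13 = 13*(5 - √26)²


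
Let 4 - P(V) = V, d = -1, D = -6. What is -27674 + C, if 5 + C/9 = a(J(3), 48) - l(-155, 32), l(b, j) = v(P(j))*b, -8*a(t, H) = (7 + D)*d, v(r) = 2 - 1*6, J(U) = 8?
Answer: -266383/8 ≈ -33298.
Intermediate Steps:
P(V) = 4 - V
v(r) = -4 (v(r) = 2 - 6 = -4)
a(t, H) = ⅛ (a(t, H) = -(7 - 6)*(-1)/8 = -(-1)/8 = -⅛*(-1) = ⅛)
l(b, j) = -4*b
C = -44991/8 (C = -45 + 9*(⅛ - (-4)*(-155)) = -45 + 9*(⅛ - 1*620) = -45 + 9*(⅛ - 620) = -45 + 9*(-4959/8) = -45 - 44631/8 = -44991/8 ≈ -5623.9)
-27674 + C = -27674 - 44991/8 = -266383/8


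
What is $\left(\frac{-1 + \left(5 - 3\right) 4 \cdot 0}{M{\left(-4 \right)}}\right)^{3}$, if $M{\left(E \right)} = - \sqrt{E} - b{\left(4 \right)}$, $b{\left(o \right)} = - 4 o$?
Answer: $- \frac{61}{274625} - \frac{191 i}{2197000} \approx -0.00022212 - 8.6937 \cdot 10^{-5} i$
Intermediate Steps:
$M{\left(E \right)} = 16 - \sqrt{E}$ ($M{\left(E \right)} = - \sqrt{E} - \left(-4\right) 4 = - \sqrt{E} - -16 = - \sqrt{E} + 16 = 16 - \sqrt{E}$)
$\left(\frac{-1 + \left(5 - 3\right) 4 \cdot 0}{M{\left(-4 \right)}}\right)^{3} = \left(\frac{-1 + \left(5 - 3\right) 4 \cdot 0}{16 - \sqrt{-4}}\right)^{3} = \left(\frac{-1 + 2 \cdot 4 \cdot 0}{16 - 2 i}\right)^{3} = \left(\frac{-1 + 8 \cdot 0}{16 - 2 i}\right)^{3} = \left(\left(-1 + 0\right) \frac{16 + 2 i}{260}\right)^{3} = \left(- \frac{16 + 2 i}{260}\right)^{3} = - \frac{\left(16 + 2 i\right)^{3}}{17576000}$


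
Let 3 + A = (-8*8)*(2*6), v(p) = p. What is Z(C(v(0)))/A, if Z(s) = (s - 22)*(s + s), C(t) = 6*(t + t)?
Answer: 0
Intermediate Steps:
C(t) = 12*t (C(t) = 6*(2*t) = 12*t)
A = -771 (A = -3 + (-8*8)*(2*6) = -3 - 64*12 = -3 - 768 = -771)
Z(s) = 2*s*(-22 + s) (Z(s) = (-22 + s)*(2*s) = 2*s*(-22 + s))
Z(C(v(0)))/A = (2*(12*0)*(-22 + 12*0))/(-771) = (2*0*(-22 + 0))*(-1/771) = (2*0*(-22))*(-1/771) = 0*(-1/771) = 0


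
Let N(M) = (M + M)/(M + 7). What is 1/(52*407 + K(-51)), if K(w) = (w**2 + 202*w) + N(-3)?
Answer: 2/26923 ≈ 7.4286e-5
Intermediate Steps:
N(M) = 2*M/(7 + M) (N(M) = (2*M)/(7 + M) = 2*M/(7 + M))
K(w) = -3/2 + w**2 + 202*w (K(w) = (w**2 + 202*w) + 2*(-3)/(7 - 3) = (w**2 + 202*w) + 2*(-3)/4 = (w**2 + 202*w) + 2*(-3)*(1/4) = (w**2 + 202*w) - 3/2 = -3/2 + w**2 + 202*w)
1/(52*407 + K(-51)) = 1/(52*407 + (-3/2 + (-51)**2 + 202*(-51))) = 1/(21164 + (-3/2 + 2601 - 10302)) = 1/(21164 - 15405/2) = 1/(26923/2) = 2/26923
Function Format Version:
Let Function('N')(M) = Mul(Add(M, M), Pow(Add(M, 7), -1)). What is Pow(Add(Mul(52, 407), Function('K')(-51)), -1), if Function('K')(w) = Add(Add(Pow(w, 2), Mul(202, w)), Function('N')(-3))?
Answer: Rational(2, 26923) ≈ 7.4286e-5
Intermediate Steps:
Function('N')(M) = Mul(2, M, Pow(Add(7, M), -1)) (Function('N')(M) = Mul(Mul(2, M), Pow(Add(7, M), -1)) = Mul(2, M, Pow(Add(7, M), -1)))
Function('K')(w) = Add(Rational(-3, 2), Pow(w, 2), Mul(202, w)) (Function('K')(w) = Add(Add(Pow(w, 2), Mul(202, w)), Mul(2, -3, Pow(Add(7, -3), -1))) = Add(Add(Pow(w, 2), Mul(202, w)), Mul(2, -3, Pow(4, -1))) = Add(Add(Pow(w, 2), Mul(202, w)), Mul(2, -3, Rational(1, 4))) = Add(Add(Pow(w, 2), Mul(202, w)), Rational(-3, 2)) = Add(Rational(-3, 2), Pow(w, 2), Mul(202, w)))
Pow(Add(Mul(52, 407), Function('K')(-51)), -1) = Pow(Add(Mul(52, 407), Add(Rational(-3, 2), Pow(-51, 2), Mul(202, -51))), -1) = Pow(Add(21164, Add(Rational(-3, 2), 2601, -10302)), -1) = Pow(Add(21164, Rational(-15405, 2)), -1) = Pow(Rational(26923, 2), -1) = Rational(2, 26923)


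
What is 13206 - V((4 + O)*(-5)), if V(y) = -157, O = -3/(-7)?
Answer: 13363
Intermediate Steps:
O = 3/7 (O = -3*(-1/7) = 3/7 ≈ 0.42857)
13206 - V((4 + O)*(-5)) = 13206 - 1*(-157) = 13206 + 157 = 13363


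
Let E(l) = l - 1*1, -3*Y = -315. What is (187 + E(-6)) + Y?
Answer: 285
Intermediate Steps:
Y = 105 (Y = -1/3*(-315) = 105)
E(l) = -1 + l (E(l) = l - 1 = -1 + l)
(187 + E(-6)) + Y = (187 + (-1 - 6)) + 105 = (187 - 7) + 105 = 180 + 105 = 285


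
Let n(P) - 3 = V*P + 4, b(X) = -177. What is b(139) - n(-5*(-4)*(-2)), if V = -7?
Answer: -464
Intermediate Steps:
n(P) = 7 - 7*P (n(P) = 3 + (-7*P + 4) = 3 + (4 - 7*P) = 7 - 7*P)
b(139) - n(-5*(-4)*(-2)) = -177 - (7 - 7*(-5*(-4))*(-2)) = -177 - (7 - 140*(-2)) = -177 - (7 - 7*(-40)) = -177 - (7 + 280) = -177 - 1*287 = -177 - 287 = -464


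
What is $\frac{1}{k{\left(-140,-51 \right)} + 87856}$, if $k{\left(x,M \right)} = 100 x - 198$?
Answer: $\frac{1}{73658} \approx 1.3576 \cdot 10^{-5}$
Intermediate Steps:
$k{\left(x,M \right)} = -198 + 100 x$
$\frac{1}{k{\left(-140,-51 \right)} + 87856} = \frac{1}{\left(-198 + 100 \left(-140\right)\right) + 87856} = \frac{1}{\left(-198 - 14000\right) + 87856} = \frac{1}{-14198 + 87856} = \frac{1}{73658}$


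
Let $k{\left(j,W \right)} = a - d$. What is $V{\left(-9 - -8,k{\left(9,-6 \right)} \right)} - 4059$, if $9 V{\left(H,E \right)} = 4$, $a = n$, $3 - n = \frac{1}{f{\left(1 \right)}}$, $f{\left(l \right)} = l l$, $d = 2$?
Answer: $- \frac{36527}{9} \approx -4058.6$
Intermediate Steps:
$f{\left(l \right)} = l^{2}$
$n = 2$ ($n = 3 - \frac{1}{1^{2}} = 3 - 1^{-1} = 3 - 1 = 2$)
$a = 2$
$k{\left(j,W \right)} = 0$ ($k{\left(j,W \right)} = 2 - 2 = 0$)
$V{\left(H,E \right)} = \frac{4}{9}$ ($V{\left(H,E \right)} = \frac{1}{9} \cdot 4 = \frac{4}{9}$)
$V{\left(-9 - -8,k{\left(9,-6 \right)} \right)} - 4059 = \frac{4}{9} - 4059 = - \frac{36527}{9}$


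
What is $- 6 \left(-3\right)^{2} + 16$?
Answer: $-38$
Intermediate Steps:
$- 6 \left(-3\right)^{2} + 16 = \left(-6\right) 9 + 16 = -54 + 16 = -38$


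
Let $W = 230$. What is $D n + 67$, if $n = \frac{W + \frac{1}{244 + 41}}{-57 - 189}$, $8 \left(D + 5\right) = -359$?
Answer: $\frac{1118137}{9840} \approx 113.63$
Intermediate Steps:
$D = - \frac{399}{8}$ ($D = -5 + \frac{1}{8} \left(-359\right) = -5 - \frac{359}{8} = - \frac{399}{8} \approx -49.875$)
$n = - \frac{65551}{70110}$ ($n = \frac{230 + \frac{1}{244 + 41}}{-57 - 189} = \frac{230 + \frac{1}{285}}{-246} = \left(230 + \frac{1}{285}\right) \left(- \frac{1}{246}\right) = \frac{65551}{285} \left(- \frac{1}{246}\right) = - \frac{65551}{70110} \approx -0.93497$)
$D n + 67 = \left(- \frac{399}{8}\right) \left(- \frac{65551}{70110}\right) + 67 = \frac{458857}{9840} + 67 = \frac{1118137}{9840}$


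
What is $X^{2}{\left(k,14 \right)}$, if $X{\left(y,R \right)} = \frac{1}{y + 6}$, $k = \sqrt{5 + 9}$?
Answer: $\frac{1}{\left(6 + \sqrt{14}\right)^{2}} \approx 0.010537$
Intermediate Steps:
$k = \sqrt{14} \approx 3.7417$
$X{\left(y,R \right)} = \frac{1}{6 + y}$
$X^{2}{\left(k,14 \right)} = \left(\frac{1}{6 + \sqrt{14}}\right)^{2} = \frac{1}{\left(6 + \sqrt{14}\right)^{2}}$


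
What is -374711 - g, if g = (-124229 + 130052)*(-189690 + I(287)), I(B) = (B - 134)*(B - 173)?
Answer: 1002625393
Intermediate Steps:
I(B) = (-173 + B)*(-134 + B) (I(B) = (-134 + B)*(-173 + B) = (-173 + B)*(-134 + B))
g = -1003000104 (g = (-124229 + 130052)*(-189690 + (23182 + 287**2 - 307*287)) = 5823*(-189690 + (23182 + 82369 - 88109)) = 5823*(-189690 + 17442) = 5823*(-172248) = -1003000104)
-374711 - g = -374711 - 1*(-1003000104) = -374711 + 1003000104 = 1002625393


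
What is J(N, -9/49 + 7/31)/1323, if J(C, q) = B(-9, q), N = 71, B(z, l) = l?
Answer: 64/2009637 ≈ 3.1847e-5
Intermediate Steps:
J(C, q) = q
J(N, -9/49 + 7/31)/1323 = (-9/49 + 7/31)/1323 = (-9*1/49 + 7*(1/31))*(1/1323) = (-9/49 + 7/31)*(1/1323) = (64/1519)*(1/1323) = 64/2009637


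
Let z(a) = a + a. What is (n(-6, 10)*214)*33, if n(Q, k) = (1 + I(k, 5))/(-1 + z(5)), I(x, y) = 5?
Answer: 4708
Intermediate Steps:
z(a) = 2*a
n(Q, k) = ⅔ (n(Q, k) = (1 + 5)/(-1 + 2*5) = 6/(-1 + 10) = 6/9 = 6*(⅑) = ⅔)
(n(-6, 10)*214)*33 = ((⅔)*214)*33 = (428/3)*33 = 4708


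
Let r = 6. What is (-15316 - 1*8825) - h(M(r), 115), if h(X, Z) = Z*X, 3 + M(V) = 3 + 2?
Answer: -24371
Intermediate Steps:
M(V) = 2 (M(V) = -3 + (3 + 2) = -3 + 5 = 2)
h(X, Z) = X*Z
(-15316 - 1*8825) - h(M(r), 115) = (-15316 - 1*8825) - 2*115 = (-15316 - 8825) - 1*230 = -24141 - 230 = -24371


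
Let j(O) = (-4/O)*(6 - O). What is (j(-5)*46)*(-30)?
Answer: -12144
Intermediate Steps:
j(O) = -4*(6 - O)/O
(j(-5)*46)*(-30) = ((4 - 24/(-5))*46)*(-30) = ((4 - 24*(-⅕))*46)*(-30) = ((4 + 24/5)*46)*(-30) = ((44/5)*46)*(-30) = (2024/5)*(-30) = -12144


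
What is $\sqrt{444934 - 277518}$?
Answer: $2 \sqrt{41854} \approx 409.17$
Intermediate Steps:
$\sqrt{444934 - 277518} = \sqrt{167416} = 2 \sqrt{41854}$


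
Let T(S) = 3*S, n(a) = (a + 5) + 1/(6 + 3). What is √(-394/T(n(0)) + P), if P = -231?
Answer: 12*I*√943/23 ≈ 16.022*I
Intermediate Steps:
n(a) = 46/9 + a (n(a) = (5 + a) + 1/9 = (5 + a) + ⅑ = 46/9 + a)
√(-394/T(n(0)) + P) = √(-394*1/(3*(46/9 + 0)) - 231) = √(-394/(3*(46/9)) - 231) = √(-394/46/3 - 231) = √(-394*3/46 - 231) = √(-591/23 - 231) = √(-5904/23) = 12*I*√943/23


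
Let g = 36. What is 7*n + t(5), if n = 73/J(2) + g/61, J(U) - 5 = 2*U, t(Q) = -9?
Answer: 28498/549 ≈ 51.909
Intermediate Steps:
J(U) = 5 + 2*U
n = 4777/549 (n = 73/(5 + 2*2) + 36/61 = 73/(5 + 4) + 36*(1/61) = 73/9 + 36/61 = 4777/549 ≈ 8.7013)
7*n + t(5) = 7*(4777/549) - 9 = 33439/549 - 9 = 28498/549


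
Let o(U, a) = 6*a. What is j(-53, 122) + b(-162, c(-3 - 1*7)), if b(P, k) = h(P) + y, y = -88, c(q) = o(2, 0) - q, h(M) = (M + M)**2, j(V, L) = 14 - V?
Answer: 104955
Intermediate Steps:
h(M) = 4*M**2 (h(M) = (2*M)**2 = 4*M**2)
c(q) = -q (c(q) = 6*0 - q = 0 - q = -q)
b(P, k) = -88 + 4*P**2 (b(P, k) = 4*P**2 - 88 = -88 + 4*P**2)
j(-53, 122) + b(-162, c(-3 - 1*7)) = (14 - 1*(-53)) + (-88 + 4*(-162)**2) = (14 + 53) + (-88 + 4*26244) = 67 + (-88 + 104976) = 67 + 104888 = 104955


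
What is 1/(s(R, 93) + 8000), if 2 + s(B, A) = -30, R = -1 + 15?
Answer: 1/7968 ≈ 0.00012550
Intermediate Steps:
R = 14
s(B, A) = -32 (s(B, A) = -2 - 30 = -32)
1/(s(R, 93) + 8000) = 1/(-32 + 8000) = 1/7968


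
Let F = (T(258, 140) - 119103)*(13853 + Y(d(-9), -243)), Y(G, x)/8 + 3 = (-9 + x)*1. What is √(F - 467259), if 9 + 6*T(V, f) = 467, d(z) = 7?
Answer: I*√12658763451/3 ≈ 37504.0*I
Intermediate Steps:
Y(G, x) = -96 + 8*x (Y(G, x) = -24 + 8*((-9 + x)*1) = -24 + 8*(-9 + x) = -24 + (-72 + 8*x) = -96 + 8*x)
T(V, f) = 229/3 (T(V, f) = -3/2 + (⅙)*467 = -3/2 + 467/6 = 229/3)
F = -4218186040/3 (F = (229/3 - 119103)*(13853 + (-96 + 8*(-243))) = -357080*(13853 + (-96 - 1944))/3 = -357080*(13853 - 2040)/3 = -357080/3*11813 = -4218186040/3 ≈ -1.4061e+9)
√(F - 467259) = √(-4218186040/3 - 467259) = √(-4219587817/3) = I*√12658763451/3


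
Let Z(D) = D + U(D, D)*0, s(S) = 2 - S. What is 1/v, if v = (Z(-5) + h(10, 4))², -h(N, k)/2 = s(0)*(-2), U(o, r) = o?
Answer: ⅑ ≈ 0.11111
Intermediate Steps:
h(N, k) = 8 (h(N, k) = -2*(2 - 1*0)*(-2) = -2*(2 + 0)*(-2) = -4*(-2) = -2*(-4) = 8)
Z(D) = D (Z(D) = D + D*0 = D + 0 = D)
v = 9 (v = (-5 + 8)² = 3² = 9)
1/v = 1/9 = ⅑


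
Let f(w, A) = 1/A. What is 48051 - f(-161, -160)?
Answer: 7688161/160 ≈ 48051.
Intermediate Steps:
48051 - f(-161, -160) = 48051 - 1/(-160) = 48051 - 1*(-1/160) = 48051 + 1/160 = 7688161/160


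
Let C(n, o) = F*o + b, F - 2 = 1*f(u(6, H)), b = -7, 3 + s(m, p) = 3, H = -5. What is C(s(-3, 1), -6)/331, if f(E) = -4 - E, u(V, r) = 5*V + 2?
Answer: 197/331 ≈ 0.59517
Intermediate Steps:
u(V, r) = 2 + 5*V
s(m, p) = 0 (s(m, p) = -3 + 3 = 0)
F = -34 (F = 2 + 1*(-4 - (2 + 5*6)) = 2 + 1*(-4 - (2 + 30)) = 2 + 1*(-4 - 1*32) = 2 + 1*(-4 - 32) = 2 + 1*(-36) = 2 - 36 = -34)
C(n, o) = -7 - 34*o (C(n, o) = -34*o - 7 = -7 - 34*o)
C(s(-3, 1), -6)/331 = (-7 - 34*(-6))/331 = (-7 + 204)*(1/331) = 197*(1/331) = 197/331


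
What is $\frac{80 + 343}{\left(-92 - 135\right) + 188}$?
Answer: $- \frac{141}{13} \approx -10.846$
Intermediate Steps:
$\frac{80 + 343}{\left(-92 - 135\right) + 188} = \frac{423}{-227 + 188} = \frac{423}{-39} = 423 \left(- \frac{1}{39}\right) = - \frac{141}{13}$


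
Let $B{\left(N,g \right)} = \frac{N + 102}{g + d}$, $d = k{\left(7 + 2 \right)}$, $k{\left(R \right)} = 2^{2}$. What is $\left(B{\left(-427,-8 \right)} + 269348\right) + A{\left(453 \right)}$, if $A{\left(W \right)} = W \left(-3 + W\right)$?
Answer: $\frac{1893117}{4} \approx 4.7328 \cdot 10^{5}$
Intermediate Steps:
$k{\left(R \right)} = 4$
$d = 4$
$B{\left(N,g \right)} = \frac{102 + N}{4 + g}$ ($B{\left(N,g \right)} = \frac{N + 102}{g + 4} = \frac{102 + N}{4 + g}$)
$\left(B{\left(-427,-8 \right)} + 269348\right) + A{\left(453 \right)} = \left(\frac{102 - 427}{4 - 8} + 269348\right) + 453 \left(-3 + 453\right) = \left(\frac{1}{-4} \left(-325\right) + 269348\right) + 453 \cdot 450 = \left(\left(- \frac{1}{4}\right) \left(-325\right) + 269348\right) + 203850 = \left(\frac{325}{4} + 269348\right) + 203850 = \frac{1077717}{4} + 203850 = \frac{1893117}{4}$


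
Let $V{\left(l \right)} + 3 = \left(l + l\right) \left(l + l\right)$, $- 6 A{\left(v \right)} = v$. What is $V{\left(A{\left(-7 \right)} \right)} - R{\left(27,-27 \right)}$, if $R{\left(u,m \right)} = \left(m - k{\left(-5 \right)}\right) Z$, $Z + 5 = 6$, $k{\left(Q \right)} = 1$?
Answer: $\frac{274}{9} \approx 30.444$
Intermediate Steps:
$A{\left(v \right)} = - \frac{v}{6}$
$V{\left(l \right)} = -3 + 4 l^{2}$ ($V{\left(l \right)} = -3 + \left(l + l\right) \left(l + l\right) = -3 + 2 l 2 l = -3 + 4 l^{2}$)
$Z = 1$ ($Z = -5 + 6 = 1$)
$R{\left(u,m \right)} = -1 + m$ ($R{\left(u,m \right)} = \left(m - 1\right) 1 = \left(-1 + m\right) 1 = -1 + m$)
$V{\left(A{\left(-7 \right)} \right)} - R{\left(27,-27 \right)} = \left(-3 + 4 \left(\left(- \frac{1}{6}\right) \left(-7\right)\right)^{2}\right) - \left(-1 - 27\right) = \left(-3 + 4 \left(\frac{7}{6}\right)^{2}\right) - -28 = \left(-3 + 4 \cdot \frac{49}{36}\right) + 28 = \left(-3 + \frac{49}{9}\right) + 28 = \frac{22}{9} + 28 = \frac{274}{9}$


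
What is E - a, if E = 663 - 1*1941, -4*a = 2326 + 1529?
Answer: -1257/4 ≈ -314.25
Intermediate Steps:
a = -3855/4 (a = -(2326 + 1529)/4 = -1/4*3855 = -3855/4 ≈ -963.75)
E = -1278 (E = 663 - 1941 = -1278)
E - a = -1278 - 1*(-3855/4) = -1278 + 3855/4 = -1257/4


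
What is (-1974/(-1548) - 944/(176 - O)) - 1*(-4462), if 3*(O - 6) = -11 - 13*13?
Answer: 132303599/29670 ≈ 4459.2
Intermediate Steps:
O = -54 (O = 6 + (-11 - 13*13)/3 = 6 + (-11 - 169)/3 = 6 + (⅓)*(-180) = 6 - 60 = -54)
(-1974/(-1548) - 944/(176 - O)) - 1*(-4462) = (-1974/(-1548) - 944/(176 - 1*(-54))) - 1*(-4462) = (-1974*(-1/1548) - 944/(176 + 54)) + 4462 = (329/258 - 944/230) + 4462 = (329/258 - 944*1/230) + 4462 = (329/258 - 472/115) + 4462 = -83941/29670 + 4462 = 132303599/29670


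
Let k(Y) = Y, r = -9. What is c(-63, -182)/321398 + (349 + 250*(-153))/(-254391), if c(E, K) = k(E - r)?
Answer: 6083784242/40880379309 ≈ 0.14882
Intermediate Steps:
c(E, K) = 9 + E (c(E, K) = E - 1*(-9) = E + 9 = 9 + E)
c(-63, -182)/321398 + (349 + 250*(-153))/(-254391) = (9 - 63)/321398 + (349 + 250*(-153))/(-254391) = -54*1/321398 + (349 - 38250)*(-1/254391) = -27/160699 - 37901*(-1/254391) = -27/160699 + 37901/254391 = 6083784242/40880379309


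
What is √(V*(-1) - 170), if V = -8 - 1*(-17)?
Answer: I*√179 ≈ 13.379*I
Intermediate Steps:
V = 9 (V = -8 + 17 = 9)
√(V*(-1) - 170) = √(9*(-1) - 170) = √(-9 - 170) = √(-179) = I*√179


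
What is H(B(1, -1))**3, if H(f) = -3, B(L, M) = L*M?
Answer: -27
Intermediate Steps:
H(B(1, -1))**3 = (-3)**3 = -27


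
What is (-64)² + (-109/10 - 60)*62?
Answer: -1499/5 ≈ -299.80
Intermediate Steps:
(-64)² + (-109/10 - 60)*62 = 4096 + (-109*⅒ - 60)*62 = 4096 + (-109/10 - 60)*62 = 4096 - 709/10*62 = 4096 - 21979/5 = -1499/5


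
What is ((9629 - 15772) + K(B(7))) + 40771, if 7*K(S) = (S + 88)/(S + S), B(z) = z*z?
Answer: 23754945/686 ≈ 34628.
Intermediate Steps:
B(z) = z²
K(S) = (88 + S)/(14*S) (K(S) = ((S + 88)/(S + S))/7 = ((88 + S)/((2*S)))/7 = ((88 + S)*(1/(2*S)))/7 = ((88 + S)/(2*S))/7 = (88 + S)/(14*S))
((9629 - 15772) + K(B(7))) + 40771 = ((9629 - 15772) + (88 + 7²)/(14*(7²))) + 40771 = (-6143 + (1/14)*(88 + 49)/49) + 40771 = (-6143 + (1/14)*(1/49)*137) + 40771 = (-6143 + 137/686) + 40771 = -4213961/686 + 40771 = 23754945/686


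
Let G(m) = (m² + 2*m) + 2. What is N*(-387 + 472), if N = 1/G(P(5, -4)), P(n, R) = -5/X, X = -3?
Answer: 765/73 ≈ 10.479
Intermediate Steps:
P(n, R) = 5/3 (P(n, R) = -5/(-3) = -5*(-⅓) = 5/3)
G(m) = 2 + m² + 2*m
N = 9/73 (N = 1/(2 + (5/3)² + 2*(5/3)) = 1/(2 + 25/9 + 10/3) = 1/(73/9) = 9/73 ≈ 0.12329)
N*(-387 + 472) = 9*(-387 + 472)/73 = (9/73)*85 = 765/73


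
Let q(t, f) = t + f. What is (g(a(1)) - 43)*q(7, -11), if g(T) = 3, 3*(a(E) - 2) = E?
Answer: 160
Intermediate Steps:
q(t, f) = f + t
a(E) = 2 + E/3
(g(a(1)) - 43)*q(7, -11) = (3 - 43)*(-11 + 7) = -40*(-4) = 160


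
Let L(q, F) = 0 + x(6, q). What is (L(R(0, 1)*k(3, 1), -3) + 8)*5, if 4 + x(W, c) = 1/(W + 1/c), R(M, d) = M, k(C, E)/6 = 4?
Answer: 20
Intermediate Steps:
k(C, E) = 24 (k(C, E) = 6*4 = 24)
x(W, c) = -4 + 1/(W + 1/c)
L(q, F) = (-4 - 23*q)/(1 + 6*q) (L(q, F) = 0 + (-4 + q - 4*6*q)/(1 + 6*q) = 0 + (-4 + q - 24*q)/(1 + 6*q) = 0 + (-4 - 23*q)/(1 + 6*q) = (-4 - 23*q)/(1 + 6*q))
(L(R(0, 1)*k(3, 1), -3) + 8)*5 = ((-4 - 0*24)/(1 + 6*(0*24)) + 8)*5 = ((-4 - 23*0)/(1 + 6*0) + 8)*5 = ((-4 + 0)/(1 + 0) + 8)*5 = (-4/1 + 8)*5 = (1*(-4) + 8)*5 = (-4 + 8)*5 = 4*5 = 20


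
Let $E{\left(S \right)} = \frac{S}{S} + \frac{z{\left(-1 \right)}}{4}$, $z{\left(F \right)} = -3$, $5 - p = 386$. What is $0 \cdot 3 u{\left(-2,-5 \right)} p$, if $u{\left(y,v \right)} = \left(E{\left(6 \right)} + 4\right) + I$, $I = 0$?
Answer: $0$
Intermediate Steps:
$p = -381$ ($p = 5 - 386 = -381$)
$E{\left(S \right)} = \frac{1}{4}$ ($E{\left(S \right)} = \frac{S}{S} - \frac{3}{4} = 1 - \frac{3}{4} = \frac{1}{4}$)
$u{\left(y,v \right)} = \frac{17}{4}$ ($u{\left(y,v \right)} = \left(\frac{1}{4} + 4\right) + 0 = \frac{17}{4} + 0 = \frac{17}{4}$)
$0 \cdot 3 u{\left(-2,-5 \right)} p = 0 \cdot 3 \cdot \frac{17}{4} \left(-381\right) = 0 \cdot \frac{17}{4} \left(-381\right) = 0 \left(-381\right) = 0$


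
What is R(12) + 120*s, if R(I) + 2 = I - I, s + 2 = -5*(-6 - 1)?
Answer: 3958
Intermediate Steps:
s = 33 (s = -2 - 5*(-6 - 1) = -2 - 5*(-7) = -2 + 35 = 33)
R(I) = -2 (R(I) = -2 + (I - I) = -2 + 0 = -2)
R(12) + 120*s = -2 + 120*33 = -2 + 3960 = 3958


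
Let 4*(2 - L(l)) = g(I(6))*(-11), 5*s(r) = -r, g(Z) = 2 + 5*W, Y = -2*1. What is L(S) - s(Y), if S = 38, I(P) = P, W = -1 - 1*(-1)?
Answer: 71/10 ≈ 7.1000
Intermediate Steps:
W = 0 (W = -1 + 1 = 0)
Y = -2
g(Z) = 2 (g(Z) = 2 + 5*0 = 2 + 0 = 2)
s(r) = -r/5 (s(r) = (-r)/5 = -r/5)
L(l) = 15/2 (L(l) = 2 - (-11)/2 = 2 - ¼*(-22) = 2 + 11/2 = 15/2)
L(S) - s(Y) = 15/2 - (-1)*(-2)/5 = 15/2 - 1*⅖ = 15/2 - ⅖ = 71/10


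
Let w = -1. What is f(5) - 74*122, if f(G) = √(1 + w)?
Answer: -9028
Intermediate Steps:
f(G) = 0 (f(G) = √(1 - 1) = √0 = 0)
f(5) - 74*122 = 0 - 74*122 = 0 - 9028 = -9028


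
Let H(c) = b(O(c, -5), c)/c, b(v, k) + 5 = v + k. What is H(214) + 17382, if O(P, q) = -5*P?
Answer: 3718887/214 ≈ 17378.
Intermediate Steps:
b(v, k) = -5 + k + v (b(v, k) = -5 + (v + k) = -5 + (k + v) = -5 + k + v)
H(c) = (-5 - 4*c)/c (H(c) = (-5 + c - 5*c)/c = (-5 - 4*c)/c)
H(214) + 17382 = (-4 - 5/214) + 17382 = -861/214 + 17382 = 3718887/214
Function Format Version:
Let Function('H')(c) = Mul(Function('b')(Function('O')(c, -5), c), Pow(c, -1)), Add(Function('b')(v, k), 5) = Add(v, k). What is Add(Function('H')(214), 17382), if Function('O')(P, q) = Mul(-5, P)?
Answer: Rational(3718887, 214) ≈ 17378.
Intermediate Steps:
Function('b')(v, k) = Add(-5, k, v) (Function('b')(v, k) = Add(-5, Add(v, k)) = Add(-5, Add(k, v)) = Add(-5, k, v))
Function('H')(c) = Mul(Pow(c, -1), Add(-5, Mul(-4, c))) (Function('H')(c) = Mul(Add(-5, c, Mul(-5, c)), Pow(c, -1)) = Mul(Add(-5, Mul(-4, c)), Pow(c, -1)) = Mul(Pow(c, -1), Add(-5, Mul(-4, c))))
Add(Function('H')(214), 17382) = Add(Add(-4, Mul(-5, Pow(214, -1))), 17382) = Add(Add(-4, Mul(-5, Rational(1, 214))), 17382) = Add(Add(-4, Rational(-5, 214)), 17382) = Add(Rational(-861, 214), 17382) = Rational(3718887, 214)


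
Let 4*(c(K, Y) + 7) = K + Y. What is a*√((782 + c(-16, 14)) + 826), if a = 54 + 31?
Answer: 85*√6402/2 ≈ 3400.5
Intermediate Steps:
c(K, Y) = -7 + K/4 + Y/4 (c(K, Y) = -7 + (K + Y)/4 = -7 + (K/4 + Y/4) = -7 + K/4 + Y/4)
a = 85
a*√((782 + c(-16, 14)) + 826) = 85*√((782 + (-7 + (¼)*(-16) + (¼)*14)) + 826) = 85*√((782 + (-7 - 4 + 7/2)) + 826) = 85*√((782 - 15/2) + 826) = 85*√(1549/2 + 826) = 85*√(3201/2) = 85*(√6402/2) = 85*√6402/2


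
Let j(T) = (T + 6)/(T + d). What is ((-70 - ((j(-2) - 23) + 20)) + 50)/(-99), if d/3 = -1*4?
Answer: 13/77 ≈ 0.16883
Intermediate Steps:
d = -12 (d = 3*(-1*4) = 3*(-4) = -12)
j(T) = (6 + T)/(-12 + T) (j(T) = (T + 6)/(T - 12) = (6 + T)/(-12 + T))
((-70 - ((j(-2) - 23) + 20)) + 50)/(-99) = ((-70 - (((6 - 2)/(-12 - 2) - 23) + 20)) + 50)/(-99) = ((-70 - ((4/(-14) - 23) + 20)) + 50)*(-1/99) = ((-70 - ((-1/14*4 - 23) + 20)) + 50)*(-1/99) = ((-70 - ((-2/7 - 23) + 20)) + 50)*(-1/99) = ((-70 - (-163/7 + 20)) + 50)*(-1/99) = ((-70 - 1*(-23/7)) + 50)*(-1/99) = ((-70 + 23/7) + 50)*(-1/99) = (-467/7 + 50)*(-1/99) = -117/7*(-1/99) = 13/77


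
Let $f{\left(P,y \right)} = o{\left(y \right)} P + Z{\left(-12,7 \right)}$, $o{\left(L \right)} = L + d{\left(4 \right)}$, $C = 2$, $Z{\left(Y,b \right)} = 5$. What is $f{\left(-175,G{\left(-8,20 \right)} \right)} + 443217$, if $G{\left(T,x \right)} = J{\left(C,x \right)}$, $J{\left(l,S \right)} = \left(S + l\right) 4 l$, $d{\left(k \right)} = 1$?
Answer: $412247$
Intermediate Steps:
$o{\left(L \right)} = 1 + L$ ($o{\left(L \right)} = L + 1 = 1 + L$)
$J{\left(l,S \right)} = 4 l \left(S + l\right)$
$G{\left(T,x \right)} = 16 + 8 x$ ($G{\left(T,x \right)} = 4 \cdot 2 \left(x + 2\right) = 4 \cdot 2 \left(2 + x\right) = 16 + 8 x$)
$f{\left(P,y \right)} = 5 + P \left(1 + y\right)$ ($f{\left(P,y \right)} = \left(1 + y\right) P + 5 = P \left(1 + y\right) + 5 = 5 + P \left(1 + y\right)$)
$f{\left(-175,G{\left(-8,20 \right)} \right)} + 443217 = \left(5 - 175 \left(1 + \left(16 + 8 \cdot 20\right)\right)\right) + 443217 = \left(5 - 175 \left(1 + \left(16 + 160\right)\right)\right) + 443217 = \left(5 - 175 \left(1 + 176\right)\right) + 443217 = \left(5 - 30975\right) + 443217 = -30970 + 443217 = 412247$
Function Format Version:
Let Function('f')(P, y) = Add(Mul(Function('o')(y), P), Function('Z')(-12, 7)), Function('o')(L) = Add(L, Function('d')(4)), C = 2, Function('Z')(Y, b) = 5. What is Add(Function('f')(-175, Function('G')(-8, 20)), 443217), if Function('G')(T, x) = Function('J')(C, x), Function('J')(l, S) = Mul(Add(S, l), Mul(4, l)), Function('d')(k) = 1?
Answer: 412247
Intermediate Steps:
Function('o')(L) = Add(1, L) (Function('o')(L) = Add(L, 1) = Add(1, L))
Function('J')(l, S) = Mul(4, l, Add(S, l))
Function('G')(T, x) = Add(16, Mul(8, x)) (Function('G')(T, x) = Mul(4, 2, Add(x, 2)) = Mul(4, 2, Add(2, x)) = Add(16, Mul(8, x)))
Function('f')(P, y) = Add(5, Mul(P, Add(1, y))) (Function('f')(P, y) = Add(Mul(Add(1, y), P), 5) = Add(Mul(P, Add(1, y)), 5) = Add(5, Mul(P, Add(1, y))))
Add(Function('f')(-175, Function('G')(-8, 20)), 443217) = Add(Add(5, Mul(-175, Add(1, Add(16, Mul(8, 20))))), 443217) = Add(Add(5, Mul(-175, Add(1, Add(16, 160)))), 443217) = Add(Add(5, Mul(-175, Add(1, 176))), 443217) = Add(Add(5, Mul(-175, 177)), 443217) = Add(Add(5, -30975), 443217) = Add(-30970, 443217) = 412247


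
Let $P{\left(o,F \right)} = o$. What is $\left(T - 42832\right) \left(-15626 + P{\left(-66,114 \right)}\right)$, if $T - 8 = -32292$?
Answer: $1178720272$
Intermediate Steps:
$T = -32284$ ($T = 8 - 32292 = -32284$)
$\left(T - 42832\right) \left(-15626 + P{\left(-66,114 \right)}\right) = \left(-32284 - 42832\right) \left(-15626 - 66\right) = \left(-75116\right) \left(-15692\right) = 1178720272$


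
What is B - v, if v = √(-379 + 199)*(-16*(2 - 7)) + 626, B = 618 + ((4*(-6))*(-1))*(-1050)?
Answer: -25208 - 480*I*√5 ≈ -25208.0 - 1073.3*I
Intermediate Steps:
B = -24582 (B = 618 - 24*(-1)*(-1050) = 618 + 24*(-1050) = 618 - 25200 = -24582)
v = 626 + 480*I*√5 (v = √(-180)*(-16*(-5)) + 626 = (6*I*√5)*80 + 626 = 480*I*√5 + 626 = 626 + 480*I*√5 ≈ 626.0 + 1073.3*I)
B - v = -24582 - (626 + 480*I*√5) = -24582 + (-626 - 480*I*√5) = -25208 - 480*I*√5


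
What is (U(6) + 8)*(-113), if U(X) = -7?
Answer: -113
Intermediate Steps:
(U(6) + 8)*(-113) = (-7 + 8)*(-113) = 1*(-113) = -113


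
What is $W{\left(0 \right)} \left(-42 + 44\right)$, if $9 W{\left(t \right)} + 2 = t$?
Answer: $- \frac{4}{9} \approx -0.44444$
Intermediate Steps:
$W{\left(t \right)} = - \frac{2}{9} + \frac{t}{9}$
$W{\left(0 \right)} \left(-42 + 44\right) = \left(- \frac{2}{9} + \frac{1}{9} \cdot 0\right) \left(-42 + 44\right) = \left(- \frac{2}{9} + 0\right) 2 = \left(- \frac{2}{9}\right) 2 = - \frac{4}{9}$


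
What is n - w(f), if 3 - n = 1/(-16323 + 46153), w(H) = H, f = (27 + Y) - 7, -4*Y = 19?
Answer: -730837/59660 ≈ -12.250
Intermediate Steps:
Y = -19/4 (Y = -¼*19 = -19/4 ≈ -4.7500)
f = 61/4 (f = (27 - 19/4) - 7 = 89/4 - 7 = 61/4 ≈ 15.250)
n = 89489/29830 (n = 3 - 1/(-16323 + 46153) = 3 - 1/29830 = 89489/29830 ≈ 3.0000)
n - w(f) = 89489/29830 - 1*61/4 = 89489/29830 - 61/4 = -730837/59660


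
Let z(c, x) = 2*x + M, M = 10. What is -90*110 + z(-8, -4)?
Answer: -9898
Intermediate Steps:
z(c, x) = 10 + 2*x (z(c, x) = 2*x + 10 = 10 + 2*x)
-90*110 + z(-8, -4) = -90*110 + (10 + 2*(-4)) = -9900 + (10 - 8) = -9900 + 2 = -9898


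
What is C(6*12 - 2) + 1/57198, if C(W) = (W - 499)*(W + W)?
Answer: -3435311879/57198 ≈ -60060.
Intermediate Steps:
C(W) = 2*W*(-499 + W) (C(W) = (-499 + W)*(2*W) = 2*W*(-499 + W))
C(6*12 - 2) + 1/57198 = 2*(6*12 - 2)*(-499 + (6*12 - 2)) + 1/57198 = 2*(72 - 2)*(-499 + (72 - 2)) + 1/57198 = 2*70*(-499 + 70) + 1/57198 = 2*70*(-429) + 1/57198 = -60060 + 1/57198 = -3435311879/57198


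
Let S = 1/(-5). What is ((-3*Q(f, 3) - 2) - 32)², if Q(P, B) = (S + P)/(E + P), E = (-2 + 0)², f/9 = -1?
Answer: 976144/625 ≈ 1561.8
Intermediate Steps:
S = -⅕ ≈ -0.20000
f = -9 (f = 9*(-1) = -9)
E = 4 (E = (-2)² = 4)
Q(P, B) = (-⅕ + P)/(4 + P)
((-3*Q(f, 3) - 2) - 32)² = ((-3*(-⅕ - 9)/(4 - 9) - 2) - 32)² = ((-3*(-46)/((-5)*5) - 2) - 32)² = ((-(-3)*(-46)/(5*5) - 2) - 32)² = ((-3*46/25 - 2) - 32)² = ((-138/25 - 2) - 32)² = (-188/25 - 32)² = (-988/25)² = 976144/625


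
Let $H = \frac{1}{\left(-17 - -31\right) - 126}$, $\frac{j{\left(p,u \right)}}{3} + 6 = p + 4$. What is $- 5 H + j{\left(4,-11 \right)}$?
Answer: $\frac{677}{112} \approx 6.0446$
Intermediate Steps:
$j{\left(p,u \right)} = -6 + 3 p$ ($j{\left(p,u \right)} = -18 + 3 \left(p + 4\right) = -18 + 3 \left(4 + p\right) = -18 + \left(12 + 3 p\right) = -6 + 3 p$)
$H = - \frac{1}{112}$ ($H = \frac{1}{\left(-17 + 31\right) - 126} = \frac{1}{14 - 126} = \frac{1}{-112} = - \frac{1}{112} \approx -0.0089286$)
$- 5 H + j{\left(4,-11 \right)} = \left(-5\right) \left(- \frac{1}{112}\right) + \left(-6 + 3 \cdot 4\right) = \frac{5}{112} + \left(-6 + 12\right) = \frac{5}{112} + 6 = \frac{677}{112}$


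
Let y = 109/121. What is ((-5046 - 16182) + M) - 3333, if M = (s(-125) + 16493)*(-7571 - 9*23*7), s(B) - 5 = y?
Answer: -1637291111/11 ≈ -1.4884e+8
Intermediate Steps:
y = 109/121 (y = 109*(1/121) = 109/121 ≈ 0.90083)
s(B) = 714/121 (s(B) = 5 + 109/121 = 714/121)
M = -1637020940/11 (M = (714/121 + 16493)*(-7571 - 9*23*7) = 1996367*(-7571 - 207*7)/121 = 1996367*(-7571 - 1449)/121 = (1996367/121)*(-9020) = -1637020940/11 ≈ -1.4882e+8)
((-5046 - 16182) + M) - 3333 = ((-5046 - 16182) - 1637020940/11) - 3333 = (-21228 - 1637020940/11) - 3333 = -1637254448/11 - 3333 = -1637291111/11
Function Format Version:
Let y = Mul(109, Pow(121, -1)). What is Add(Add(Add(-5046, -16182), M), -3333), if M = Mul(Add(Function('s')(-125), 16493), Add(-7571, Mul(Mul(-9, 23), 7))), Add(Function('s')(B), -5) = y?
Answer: Rational(-1637291111, 11) ≈ -1.4884e+8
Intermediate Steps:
y = Rational(109, 121) (y = Mul(109, Rational(1, 121)) = Rational(109, 121) ≈ 0.90083)
Function('s')(B) = Rational(714, 121) (Function('s')(B) = Add(5, Rational(109, 121)) = Rational(714, 121))
M = Rational(-1637020940, 11) (M = Mul(Add(Rational(714, 121), 16493), Add(-7571, Mul(Mul(-9, 23), 7))) = Mul(Rational(1996367, 121), Add(-7571, Mul(-207, 7))) = Mul(Rational(1996367, 121), Add(-7571, -1449)) = Mul(Rational(1996367, 121), -9020) = Rational(-1637020940, 11) ≈ -1.4882e+8)
Add(Add(Add(-5046, -16182), M), -3333) = Add(Add(Add(-5046, -16182), Rational(-1637020940, 11)), -3333) = Add(Add(-21228, Rational(-1637020940, 11)), -3333) = Add(Rational(-1637254448, 11), -3333) = Rational(-1637291111, 11)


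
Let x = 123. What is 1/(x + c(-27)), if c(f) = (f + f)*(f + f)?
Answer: 1/3039 ≈ 0.00032906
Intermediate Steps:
c(f) = 4*f² (c(f) = (2*f)*(2*f) = 4*f²)
1/(x + c(-27)) = 1/(123 + 4*(-27)²) = 1/(123 + 4*729) = 1/(123 + 2916) = 1/3039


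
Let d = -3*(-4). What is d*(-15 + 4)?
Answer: -132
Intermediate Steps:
d = 12
d*(-15 + 4) = 12*(-15 + 4) = 12*(-11) = -132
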